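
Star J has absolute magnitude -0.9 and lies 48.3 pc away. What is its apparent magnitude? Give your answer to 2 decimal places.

2.52

m = M + 5 log₁₀(d/10 pc) = -0.9 + 5 log₁₀(48.3/10)
  = -0.9 + 5 × 0.684 = -0.9 + 3.42 = 2.52.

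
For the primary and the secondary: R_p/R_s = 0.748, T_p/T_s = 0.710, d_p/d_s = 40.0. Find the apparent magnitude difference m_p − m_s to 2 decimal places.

L_p/L_s = (0.748)²(0.710)⁴ = 0.1422.
F_p/F_s = (L_p/L_s)/(d_p/d_s)² = 0.1422/1600 = 8.886×10^-5.
m_p − m_s = −2.5 log₁₀(8.886×10^-5) = 10.13.

10.13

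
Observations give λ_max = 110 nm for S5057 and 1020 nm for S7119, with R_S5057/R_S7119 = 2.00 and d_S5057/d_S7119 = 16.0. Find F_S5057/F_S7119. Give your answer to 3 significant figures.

Wien's law: T_S5057/T_S7119 = λ_S7119/λ_S5057 = 1020/110 = 9.273.
L_S5057/L_S7119 = (R_S5057/R_S7119)²(T_S5057/T_S7119)⁴ = (2.00)²(9.273)⁴ = 2.957×10^4.
F_S5057/F_S7119 = (L_S5057/L_S7119)/(d_S5057/d_S7119)² = 2.957×10^4/(16.0)² = 115.5.

116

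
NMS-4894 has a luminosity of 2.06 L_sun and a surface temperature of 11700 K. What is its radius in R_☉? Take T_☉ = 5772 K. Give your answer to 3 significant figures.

0.349 R_☉

R/R_☉ = √(L/L_☉) / (T/T_☉)² = √(2.06) / (2.027)²
       = 1.435 / 4.109 = 0.3493.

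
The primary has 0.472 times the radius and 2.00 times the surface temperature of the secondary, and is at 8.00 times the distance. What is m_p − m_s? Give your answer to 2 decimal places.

3.14

L_p/L_s = (0.472)²(2.00)⁴ = 3.565.
F_p/F_s = (L_p/L_s)/(d_p/d_s)² = 3.565/64.00 = 0.05570.
m_p − m_s = −2.5 log₁₀(0.05570) = 3.14.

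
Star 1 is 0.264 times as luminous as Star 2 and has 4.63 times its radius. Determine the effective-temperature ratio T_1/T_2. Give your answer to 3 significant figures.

0.333

L ∝ R²T⁴ gives T ∝ (L/R²)^(1/4), so
T_1/T_2 = (0.264 / 4.63²)^(1/4) = (0.01232)^(1/4) = 0.3331.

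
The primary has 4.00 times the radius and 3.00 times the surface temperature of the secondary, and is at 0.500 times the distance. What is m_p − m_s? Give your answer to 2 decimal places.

L_p/L_s = (4.00)²(3.00)⁴ = 1296.
F_p/F_s = (L_p/L_s)/(d_p/d_s)² = 1296/0.2500 = 5184.
m_p − m_s = −2.5 log₁₀(5184) = -9.29.

-9.29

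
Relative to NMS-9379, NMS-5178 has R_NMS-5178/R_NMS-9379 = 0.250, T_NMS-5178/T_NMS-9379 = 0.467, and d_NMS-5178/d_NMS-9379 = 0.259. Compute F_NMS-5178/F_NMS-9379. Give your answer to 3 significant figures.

0.0443

L_NMS-5178/L_NMS-9379 = (R_NMS-5178/R_NMS-9379)²(T_NMS-5178/T_NMS-9379)⁴ = (0.250)² × (0.467)⁴ = 0.002973.
F_NMS-5178/F_NMS-9379 = (L_NMS-5178/L_NMS-9379)/(d_NMS-5178/d_NMS-9379)² = 0.002973 / (0.259)² = 0.04431.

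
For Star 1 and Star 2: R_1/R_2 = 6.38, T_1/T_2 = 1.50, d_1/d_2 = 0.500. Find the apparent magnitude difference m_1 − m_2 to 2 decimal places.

L_1/L_2 = (6.38)²(1.50)⁴ = 206.1.
F_1/F_2 = (L_1/L_2)/(d_1/d_2)² = 206.1/0.2500 = 824.3.
m_1 − m_2 = −2.5 log₁₀(824.3) = -7.29.

-7.29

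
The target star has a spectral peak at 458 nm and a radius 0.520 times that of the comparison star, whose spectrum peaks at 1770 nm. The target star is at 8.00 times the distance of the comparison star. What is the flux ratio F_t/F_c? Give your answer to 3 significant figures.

Wien's law: T_t/T_c = λ_c/λ_t = 1770/458 = 3.865.
L_t/L_c = (R_t/R_c)²(T_t/T_c)⁴ = (0.520)²(3.865)⁴ = 60.32.
F_t/F_c = (L_t/L_c)/(d_t/d_c)² = 60.32/(8.00)² = 0.9424.

0.942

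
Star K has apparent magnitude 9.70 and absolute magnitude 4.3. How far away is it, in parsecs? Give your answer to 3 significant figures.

120 pc

m − M = 5 log₁₀(d/10 pc)
9.70 − (4.3) = 5.40 = 5 log₁₀(d/10)
d = 10 × 10^(5.40/5) = 10 × 10^1.080 = 120.2 pc.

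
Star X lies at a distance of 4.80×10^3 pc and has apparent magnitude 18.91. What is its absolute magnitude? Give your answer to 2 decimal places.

5.50

M = m − 5 log₁₀(d/10 pc) = 18.91 − 5 log₁₀(4.80×10^3/10)
  = 18.91 − 5 × 2.681 = 18.91 − 13.41 = 5.50.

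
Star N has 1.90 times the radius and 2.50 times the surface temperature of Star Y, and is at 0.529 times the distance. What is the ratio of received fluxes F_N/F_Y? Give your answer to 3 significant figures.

L_N/L_Y = (R_N/R_Y)²(T_N/T_Y)⁴ = (1.90)² × (2.50)⁴ = 141.0.
F_N/F_Y = (L_N/L_Y)/(d_N/d_Y)² = 141.0 / (0.529)² = 503.9.

504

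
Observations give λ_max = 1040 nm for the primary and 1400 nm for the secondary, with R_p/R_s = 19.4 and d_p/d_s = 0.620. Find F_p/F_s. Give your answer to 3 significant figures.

Wien's law: T_p/T_s = λ_s/λ_p = 1400/1040 = 1.346.
L_p/L_s = (R_p/R_s)²(T_p/T_s)⁴ = (19.4)²(1.346)⁴ = 1236.
F_p/F_s = (L_p/L_s)/(d_p/d_s)² = 1236/(0.620)² = 3215.

3.22×10^3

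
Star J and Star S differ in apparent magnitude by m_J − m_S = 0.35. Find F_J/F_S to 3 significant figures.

F_J/F_S = 10^(−(m_J − m_S)/2.5) = 10^(-0.35/2.5) = 10^-0.140 = 0.7244.

0.724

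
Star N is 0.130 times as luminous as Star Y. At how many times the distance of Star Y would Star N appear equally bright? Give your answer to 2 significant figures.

Equal flux requires L_N/d_N² = L_Y/d_Y², so d_N/d_Y = √(L_N/L_Y)
= √(0.130) = 0.3606.

0.36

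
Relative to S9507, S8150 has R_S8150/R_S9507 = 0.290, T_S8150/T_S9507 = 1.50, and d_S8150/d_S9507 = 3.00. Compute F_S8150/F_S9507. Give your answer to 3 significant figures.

0.0473

L_S8150/L_S9507 = (R_S8150/R_S9507)²(T_S8150/T_S9507)⁴ = (0.290)² × (1.50)⁴ = 0.4258.
F_S8150/F_S9507 = (L_S8150/L_S9507)/(d_S8150/d_S9507)² = 0.4258 / (3.00)² = 0.04731.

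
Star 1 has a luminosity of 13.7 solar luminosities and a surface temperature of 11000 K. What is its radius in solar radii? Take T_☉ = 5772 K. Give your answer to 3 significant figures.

1.02 solar radii

R/R_☉ = √(L/L_☉) / (T/T_☉)² = √(13.7) / (1.906)²
       = 3.701 / 3.632 = 1.019.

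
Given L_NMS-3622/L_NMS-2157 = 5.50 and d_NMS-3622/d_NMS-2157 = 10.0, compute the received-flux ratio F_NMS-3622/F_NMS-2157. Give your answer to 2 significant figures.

F = L/(4πd²), so F_NMS-3622/F_NMS-2157 = (L_NMS-3622/L_NMS-2157) / (d_NMS-3622/d_NMS-2157)²
= 5.50 / (10.0)² = 5.50 / 100.0 = 0.05500.

0.055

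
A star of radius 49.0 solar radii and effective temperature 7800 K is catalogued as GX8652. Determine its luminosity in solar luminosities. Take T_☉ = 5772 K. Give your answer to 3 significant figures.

L/L_☉ = (R/R_☉)² (T/T_☉)⁴ = (49.0)² × (7800/5772)⁴
       = 2401 × (1.351)⁴ = 2401 × 3.335 = 8007.

8.01×10^3 solar luminosities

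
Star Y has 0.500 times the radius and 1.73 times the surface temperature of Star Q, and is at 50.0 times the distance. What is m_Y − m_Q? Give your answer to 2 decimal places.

7.62

L_Y/L_Q = (0.500)²(1.73)⁴ = 2.239.
F_Y/F_Q = (L_Y/L_Q)/(d_Y/d_Q)² = 2.239/2500 = 8.957×10^-4.
m_Y − m_Q = −2.5 log₁₀(8.957×10^-4) = 7.62.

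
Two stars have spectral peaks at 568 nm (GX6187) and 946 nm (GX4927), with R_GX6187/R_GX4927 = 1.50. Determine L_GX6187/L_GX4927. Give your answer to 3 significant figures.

Wien's law gives T ∝ 1/λ_max, so T_GX6187/T_GX4927 = λ_GX4927/λ_GX6187 = 946/568 = 1.665.
Then L ∝ R²T⁴ gives L_GX6187/L_GX4927 = (1.50)² × (1.665)⁴ = 2.250 × 7.694 = 17.31.

17.3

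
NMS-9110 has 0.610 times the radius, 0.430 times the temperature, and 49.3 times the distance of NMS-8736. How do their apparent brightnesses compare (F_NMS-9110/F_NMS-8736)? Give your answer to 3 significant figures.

L_NMS-9110/L_NMS-8736 = (R_NMS-9110/R_NMS-8736)²(T_NMS-9110/T_NMS-8736)⁴ = (0.610)² × (0.430)⁴ = 0.01272.
F_NMS-9110/F_NMS-8736 = (L_NMS-9110/L_NMS-8736)/(d_NMS-9110/d_NMS-8736)² = 0.01272 / (49.3)² = 5.234×10^-6.

5.23×10^-6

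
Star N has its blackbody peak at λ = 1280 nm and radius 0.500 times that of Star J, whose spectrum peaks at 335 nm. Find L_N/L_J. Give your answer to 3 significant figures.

0.00117

Wien's law gives T ∝ 1/λ_max, so T_N/T_J = λ_J/λ_N = 335/1280 = 0.2617.
Then L ∝ R²T⁴ gives L_N/L_J = (0.500)² × (0.2617)⁴ = 0.2500 × 0.004692 = 0.001173.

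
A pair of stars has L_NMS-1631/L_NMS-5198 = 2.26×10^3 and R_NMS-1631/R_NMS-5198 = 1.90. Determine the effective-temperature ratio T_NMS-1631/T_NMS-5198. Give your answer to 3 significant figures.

L ∝ R²T⁴ gives T ∝ (L/R²)^(1/4), so
T_NMS-1631/T_NMS-5198 = (2.26×10^3 / 1.90²)^(1/4) = (626.0)^(1/4) = 5.002.

5.00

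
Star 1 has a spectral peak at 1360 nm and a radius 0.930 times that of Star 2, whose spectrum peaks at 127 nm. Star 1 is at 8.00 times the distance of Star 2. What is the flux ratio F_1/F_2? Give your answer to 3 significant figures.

Wien's law: T_1/T_2 = λ_2/λ_1 = 127/1360 = 0.09338.
L_1/L_2 = (R_1/R_2)²(T_1/T_2)⁴ = (0.930)²(0.09338)⁴ = 6.577×10^-5.
F_1/F_2 = (L_1/L_2)/(d_1/d_2)² = 6.577×10^-5/(8.00)² = 1.028×10^-6.

1.03×10^-6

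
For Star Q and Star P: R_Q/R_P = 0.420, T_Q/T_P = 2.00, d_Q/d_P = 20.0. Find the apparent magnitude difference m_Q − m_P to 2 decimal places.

L_Q/L_P = (0.420)²(2.00)⁴ = 2.822.
F_Q/F_P = (L_Q/L_P)/(d_Q/d_P)² = 2.822/400.0 = 0.007056.
m_Q − m_P = −2.5 log₁₀(0.007056) = 5.38.

5.38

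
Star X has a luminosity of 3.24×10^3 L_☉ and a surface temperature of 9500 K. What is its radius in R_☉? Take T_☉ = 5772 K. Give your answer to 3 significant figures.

21.0 R_☉

R/R_☉ = √(L/L_☉) / (T/T_☉)² = √(3.24×10^3) / (1.646)²
       = 56.92 / 2.709 = 21.01.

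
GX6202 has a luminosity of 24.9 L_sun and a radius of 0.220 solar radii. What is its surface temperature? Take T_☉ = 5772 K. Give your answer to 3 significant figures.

2.75×10^4 K

T/T_☉ = (L/L_☉)^(1/4) / (R/R_☉)^(1/2)
T = 5772 × (24.9)^(1/4) / √(0.220) = 5772 × 2.234 / 0.4690 = 2.749×10^4 K.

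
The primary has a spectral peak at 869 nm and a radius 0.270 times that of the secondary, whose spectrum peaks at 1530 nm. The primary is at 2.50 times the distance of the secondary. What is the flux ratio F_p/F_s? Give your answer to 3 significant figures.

0.112

Wien's law: T_p/T_s = λ_s/λ_p = 1530/869 = 1.761.
L_p/L_s = (R_p/R_s)²(T_p/T_s)⁴ = (0.270)²(1.761)⁴ = 0.7005.
F_p/F_s = (L_p/L_s)/(d_p/d_s)² = 0.7005/(2.50)² = 0.1121.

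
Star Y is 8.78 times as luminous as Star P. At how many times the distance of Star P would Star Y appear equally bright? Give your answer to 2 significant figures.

Equal flux requires L_Y/d_Y² = L_P/d_P², so d_Y/d_P = √(L_Y/L_P)
= √(8.78) = 2.963.

3.0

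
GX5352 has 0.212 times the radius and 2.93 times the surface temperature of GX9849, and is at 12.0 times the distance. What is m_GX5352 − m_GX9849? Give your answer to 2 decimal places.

4.10

L_GX5352/L_GX9849 = (0.212)²(2.93)⁴ = 3.312.
F_GX5352/F_GX9849 = (L_GX5352/L_GX9849)/(d_GX5352/d_GX9849)² = 3.312/144.0 = 0.02300.
m_GX5352 − m_GX9849 = −2.5 log₁₀(0.02300) = 4.10.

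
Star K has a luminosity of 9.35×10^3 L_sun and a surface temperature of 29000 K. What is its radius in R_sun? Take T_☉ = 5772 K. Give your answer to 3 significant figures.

3.83 R_sun

R/R_☉ = √(L/L_☉) / (T/T_☉)² = √(9.35×10^3) / (5.024)²
       = 96.70 / 25.24 = 3.831.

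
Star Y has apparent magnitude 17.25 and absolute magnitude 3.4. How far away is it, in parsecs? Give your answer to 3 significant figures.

5.89×10^3 pc

m − M = 5 log₁₀(d/10 pc)
17.25 − (3.4) = 13.85 = 5 log₁₀(d/10)
d = 10 × 10^(13.85/5) = 10 × 10^2.770 = 5888 pc.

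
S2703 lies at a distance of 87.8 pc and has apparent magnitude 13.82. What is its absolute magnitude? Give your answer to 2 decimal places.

M = m − 5 log₁₀(d/10 pc) = 13.82 − 5 log₁₀(87.8/10)
  = 13.82 − 5 × 0.943 = 13.82 − 4.72 = 9.10.

9.10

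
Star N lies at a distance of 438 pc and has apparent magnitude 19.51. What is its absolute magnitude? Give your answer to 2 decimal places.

11.30

M = m − 5 log₁₀(d/10 pc) = 19.51 − 5 log₁₀(438/10)
  = 19.51 − 5 × 1.641 = 19.51 − 8.21 = 11.30.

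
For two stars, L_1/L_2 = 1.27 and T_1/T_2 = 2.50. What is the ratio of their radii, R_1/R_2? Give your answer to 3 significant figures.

L ∝ R²T⁴ gives R ∝ √L / T², so
R_1/R_2 = √(1.27) / (2.50)² = 1.127 / 6.250 = 0.1803.

0.180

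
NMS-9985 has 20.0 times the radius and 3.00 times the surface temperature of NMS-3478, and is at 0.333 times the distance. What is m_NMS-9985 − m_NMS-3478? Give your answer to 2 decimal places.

-13.66

L_NMS-9985/L_NMS-3478 = (20.0)²(3.00)⁴ = 3.240×10^4.
F_NMS-9985/F_NMS-3478 = (L_NMS-9985/L_NMS-3478)/(d_NMS-9985/d_NMS-3478)² = 3.240×10^4/0.1109 = 2.922×10^5.
m_NMS-9985 − m_NMS-3478 = −2.5 log₁₀(2.922×10^5) = -13.66.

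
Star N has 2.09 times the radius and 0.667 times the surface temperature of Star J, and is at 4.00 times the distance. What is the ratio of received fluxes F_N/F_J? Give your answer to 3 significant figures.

0.0540

L_N/L_J = (R_N/R_J)²(T_N/T_J)⁴ = (2.09)² × (0.667)⁴ = 0.8646.
F_N/F_J = (L_N/L_J)/(d_N/d_J)² = 0.8646 / (4.00)² = 0.05404.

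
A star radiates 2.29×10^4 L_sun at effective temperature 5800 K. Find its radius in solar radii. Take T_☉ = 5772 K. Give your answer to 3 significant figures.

150 solar radii

R/R_☉ = √(L/L_☉) / (T/T_☉)² = √(2.29×10^4) / (1.005)²
       = 151.3 / 1.010 = 149.9.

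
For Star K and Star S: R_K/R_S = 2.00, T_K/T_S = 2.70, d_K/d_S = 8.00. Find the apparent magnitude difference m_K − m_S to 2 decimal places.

L_K/L_S = (2.00)²(2.70)⁴ = 212.6.
F_K/F_S = (L_K/L_S)/(d_K/d_S)² = 212.6/64.00 = 3.322.
m_K − m_S = −2.5 log₁₀(3.322) = -1.30.

-1.30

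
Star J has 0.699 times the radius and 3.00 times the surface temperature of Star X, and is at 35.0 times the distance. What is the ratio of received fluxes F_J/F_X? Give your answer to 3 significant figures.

L_J/L_X = (R_J/R_X)²(T_J/T_X)⁴ = (0.699)² × (3.00)⁴ = 39.58.
F_J/F_X = (L_J/L_X)/(d_J/d_X)² = 39.58 / (35.0)² = 0.03231.

0.0323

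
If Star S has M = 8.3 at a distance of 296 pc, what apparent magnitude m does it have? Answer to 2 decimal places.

15.66

m = M + 5 log₁₀(d/10 pc) = 8.3 + 5 log₁₀(296/10)
  = 8.3 + 5 × 1.471 = 8.3 + 7.36 = 15.66.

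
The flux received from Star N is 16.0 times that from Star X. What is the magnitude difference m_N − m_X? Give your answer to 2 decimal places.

-3.01

m_N − m_X = −2.5 log₁₀(F_N/F_X) = −2.5 log₁₀(16.0) = −2.5 × (1.204) = -3.010.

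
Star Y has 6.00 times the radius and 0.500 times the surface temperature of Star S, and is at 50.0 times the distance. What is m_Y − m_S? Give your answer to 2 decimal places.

7.61

L_Y/L_S = (6.00)²(0.500)⁴ = 2.250.
F_Y/F_S = (L_Y/L_S)/(d_Y/d_S)² = 2.250/2500 = 9.000×10^-4.
m_Y − m_S = −2.5 log₁₀(9.000×10^-4) = 7.61.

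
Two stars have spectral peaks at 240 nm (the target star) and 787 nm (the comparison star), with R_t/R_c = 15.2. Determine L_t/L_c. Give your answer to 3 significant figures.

Wien's law gives T ∝ 1/λ_max, so T_t/T_c = λ_c/λ_t = 787/240 = 3.279.
Then L ∝ R²T⁴ gives L_t/L_c = (15.2)² × (3.279)⁴ = 231.0 × 115.6 = 2.671×10^4.

2.67×10^4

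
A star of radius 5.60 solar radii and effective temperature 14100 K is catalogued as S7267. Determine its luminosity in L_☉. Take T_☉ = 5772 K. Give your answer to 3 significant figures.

L/L_☉ = (R/R_☉)² (T/T_☉)⁴ = (5.60)² × (14100/5772)⁴
       = 31.36 × (2.443)⁴ = 31.36 × 35.61 = 1117.

1.12×10^3 L_☉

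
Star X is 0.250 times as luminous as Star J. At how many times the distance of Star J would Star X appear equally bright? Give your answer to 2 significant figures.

0.50

Equal flux requires L_X/d_X² = L_J/d_J², so d_X/d_J = √(L_X/L_J)
= √(0.250) = 0.5000.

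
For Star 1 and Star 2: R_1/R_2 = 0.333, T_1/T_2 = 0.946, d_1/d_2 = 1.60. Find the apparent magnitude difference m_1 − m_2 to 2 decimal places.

L_1/L_2 = (0.333)²(0.946)⁴ = 0.08881.
F_1/F_2 = (L_1/L_2)/(d_1/d_2)² = 0.08881/2.560 = 0.03469.
m_1 − m_2 = −2.5 log₁₀(0.03469) = 3.65.

3.65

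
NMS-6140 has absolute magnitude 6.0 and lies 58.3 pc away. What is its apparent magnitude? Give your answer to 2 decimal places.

m = M + 5 log₁₀(d/10 pc) = 6.0 + 5 log₁₀(58.3/10)
  = 6.0 + 5 × 0.766 = 6.0 + 3.83 = 9.83.

9.83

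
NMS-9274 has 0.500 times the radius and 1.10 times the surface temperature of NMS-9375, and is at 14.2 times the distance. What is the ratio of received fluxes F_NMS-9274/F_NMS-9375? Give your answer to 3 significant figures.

0.00182

L_NMS-9274/L_NMS-9375 = (R_NMS-9274/R_NMS-9375)²(T_NMS-9274/T_NMS-9375)⁴ = (0.500)² × (1.10)⁴ = 0.3660.
F_NMS-9274/F_NMS-9375 = (L_NMS-9274/L_NMS-9375)/(d_NMS-9274/d_NMS-9375)² = 0.3660 / (14.2)² = 0.001815.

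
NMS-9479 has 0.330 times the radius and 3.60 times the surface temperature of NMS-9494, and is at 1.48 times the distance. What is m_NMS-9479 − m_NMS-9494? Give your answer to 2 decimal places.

-2.30

L_NMS-9479/L_NMS-9494 = (0.330)²(3.60)⁴ = 18.29.
F_NMS-9479/F_NMS-9494 = (L_NMS-9479/L_NMS-9494)/(d_NMS-9479/d_NMS-9494)² = 18.29/2.190 = 8.351.
m_NMS-9479 − m_NMS-9494 = −2.5 log₁₀(8.351) = -2.30.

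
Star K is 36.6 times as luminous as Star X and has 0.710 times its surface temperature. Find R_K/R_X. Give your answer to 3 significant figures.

12.0

L ∝ R²T⁴ gives R ∝ √L / T², so
R_K/R_X = √(36.6) / (0.710)² = 6.050 / 0.5041 = 12.00.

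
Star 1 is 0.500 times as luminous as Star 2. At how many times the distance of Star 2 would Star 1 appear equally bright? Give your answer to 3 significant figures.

Equal flux requires L_1/d_1² = L_2/d_2², so d_1/d_2 = √(L_1/L_2)
= √(0.500) = 0.7071.

0.707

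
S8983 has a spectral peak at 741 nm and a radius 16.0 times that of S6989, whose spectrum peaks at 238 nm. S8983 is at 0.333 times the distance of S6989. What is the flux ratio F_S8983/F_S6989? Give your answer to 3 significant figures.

Wien's law: T_S8983/T_S6989 = λ_S6989/λ_S8983 = 238/741 = 0.3212.
L_S8983/L_S6989 = (R_S8983/R_S6989)²(T_S8983/T_S6989)⁴ = (16.0)²(0.3212)⁴ = 2.724.
F_S8983/F_S6989 = (L_S8983/L_S6989)/(d_S8983/d_S6989)² = 2.724/(0.333)² = 24.57.

24.6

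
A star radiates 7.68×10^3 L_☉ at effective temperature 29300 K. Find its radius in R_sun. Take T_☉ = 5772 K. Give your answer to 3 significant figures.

3.40 R_sun

R/R_☉ = √(L/L_☉) / (T/T_☉)² = √(7.68×10^3) / (5.076)²
       = 87.64 / 25.77 = 3.401.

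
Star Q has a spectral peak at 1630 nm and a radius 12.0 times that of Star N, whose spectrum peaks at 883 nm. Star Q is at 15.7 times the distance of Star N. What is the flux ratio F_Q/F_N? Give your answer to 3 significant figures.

0.0503

Wien's law: T_Q/T_N = λ_N/λ_Q = 883/1630 = 0.5417.
L_Q/L_N = (R_Q/R_N)²(T_Q/T_N)⁴ = (12.0)²(0.5417)⁴ = 12.40.
F_Q/F_N = (L_Q/L_N)/(d_Q/d_N)² = 12.40/(15.7)² = 0.05031.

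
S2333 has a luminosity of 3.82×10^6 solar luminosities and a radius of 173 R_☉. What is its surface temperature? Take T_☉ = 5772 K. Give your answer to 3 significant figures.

T/T_☉ = (L/L_☉)^(1/4) / (R/R_☉)^(1/2)
T = 5772 × (3.82×10^6)^(1/4) / √(173) = 5772 × 44.21 / 13.15 = 1.940×10^4 K.

1.94×10^4 K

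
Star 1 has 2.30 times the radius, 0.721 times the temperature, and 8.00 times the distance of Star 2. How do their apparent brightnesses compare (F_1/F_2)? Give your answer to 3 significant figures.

L_1/L_2 = (R_1/R_2)²(T_1/T_2)⁴ = (2.30)² × (0.721)⁴ = 1.430.
F_1/F_2 = (L_1/L_2)/(d_1/d_2)² = 1.430 / (8.00)² = 0.02234.

0.0223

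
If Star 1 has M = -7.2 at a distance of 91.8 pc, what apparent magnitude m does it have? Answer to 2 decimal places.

m = M + 5 log₁₀(d/10 pc) = -7.2 + 5 log₁₀(91.8/10)
  = -7.2 + 5 × 0.963 = -7.2 + 4.81 = -2.39.

-2.39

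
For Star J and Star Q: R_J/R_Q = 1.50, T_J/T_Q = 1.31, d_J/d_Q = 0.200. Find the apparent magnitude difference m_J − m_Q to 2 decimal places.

L_J/L_Q = (1.50)²(1.31)⁴ = 6.626.
F_J/F_Q = (L_J/L_Q)/(d_J/d_Q)² = 6.626/0.04000 = 165.7.
m_J − m_Q = −2.5 log₁₀(165.7) = -5.55.

-5.55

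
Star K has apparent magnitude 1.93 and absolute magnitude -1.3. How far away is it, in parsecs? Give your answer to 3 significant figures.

44.3 pc

m − M = 5 log₁₀(d/10 pc)
1.93 − (-1.3) = 3.23 = 5 log₁₀(d/10)
d = 10 × 10^(3.23/5) = 10 × 10^0.646 = 44.26 pc.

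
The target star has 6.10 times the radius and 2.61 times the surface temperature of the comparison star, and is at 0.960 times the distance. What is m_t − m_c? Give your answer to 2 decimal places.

-8.18

L_t/L_c = (6.10)²(2.61)⁴ = 1727.
F_t/F_c = (L_t/L_c)/(d_t/d_c)² = 1727/0.9216 = 1874.
m_t − m_c = −2.5 log₁₀(1874) = -8.18.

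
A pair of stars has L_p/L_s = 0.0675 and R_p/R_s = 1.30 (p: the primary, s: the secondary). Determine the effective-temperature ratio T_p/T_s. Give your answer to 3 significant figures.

0.447

L ∝ R²T⁴ gives T ∝ (L/R²)^(1/4), so
T_p/T_s = (0.0675 / 1.30²)^(1/4) = (0.03994)^(1/4) = 0.4470.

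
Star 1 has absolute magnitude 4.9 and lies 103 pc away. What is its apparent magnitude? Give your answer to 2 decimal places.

m = M + 5 log₁₀(d/10 pc) = 4.9 + 5 log₁₀(103/10)
  = 4.9 + 5 × 1.013 = 4.9 + 5.06 = 9.96.

9.96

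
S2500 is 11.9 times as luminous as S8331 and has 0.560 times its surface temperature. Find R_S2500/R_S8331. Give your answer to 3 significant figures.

L ∝ R²T⁴ gives R ∝ √L / T², so
R_S2500/R_S8331 = √(11.9) / (0.560)² = 3.450 / 0.3136 = 11.00.

11.0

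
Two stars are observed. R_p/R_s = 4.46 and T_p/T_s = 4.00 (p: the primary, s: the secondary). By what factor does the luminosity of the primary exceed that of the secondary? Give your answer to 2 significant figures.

5.1×10^3

From the Stefan–Boltzmann law, L ∝ R²T⁴, so
L_p/L_s = (R_p/R_s)² (T_p/T_s)⁴ = (4.46)² × (4.00)⁴ = 19.89 × 256.0 = 5092.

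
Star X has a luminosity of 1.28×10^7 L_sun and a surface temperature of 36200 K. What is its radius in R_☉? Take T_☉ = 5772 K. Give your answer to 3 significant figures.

R/R_☉ = √(L/L_☉) / (T/T_☉)² = √(1.28×10^7) / (6.272)²
       = 3578 / 39.33 = 90.96.

91.0 R_☉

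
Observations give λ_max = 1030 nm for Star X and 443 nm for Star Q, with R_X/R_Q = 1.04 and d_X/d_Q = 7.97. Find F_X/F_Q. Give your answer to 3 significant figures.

5.83×10^-4

Wien's law: T_X/T_Q = λ_Q/λ_X = 443/1030 = 0.4301.
L_X/L_Q = (R_X/R_Q)²(T_X/T_Q)⁴ = (1.04)²(0.4301)⁴ = 0.03701.
F_X/F_Q = (L_X/L_Q)/(d_X/d_Q)² = 0.03701/(7.97)² = 5.827×10^-4.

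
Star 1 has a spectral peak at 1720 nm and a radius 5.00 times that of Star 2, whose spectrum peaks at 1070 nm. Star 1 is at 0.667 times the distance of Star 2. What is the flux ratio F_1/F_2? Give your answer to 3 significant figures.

8.42

Wien's law: T_1/T_2 = λ_2/λ_1 = 1070/1720 = 0.6221.
L_1/L_2 = (R_1/R_2)²(T_1/T_2)⁴ = (5.00)²(0.6221)⁴ = 3.744.
F_1/F_2 = (L_1/L_2)/(d_1/d_2)² = 3.744/(0.667)² = 8.416.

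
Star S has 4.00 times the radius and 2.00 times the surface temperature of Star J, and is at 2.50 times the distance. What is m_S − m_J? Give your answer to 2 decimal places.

-4.03

L_S/L_J = (4.00)²(2.00)⁴ = 256.0.
F_S/F_J = (L_S/L_J)/(d_S/d_J)² = 256.0/6.250 = 40.96.
m_S − m_J = −2.5 log₁₀(40.96) = -4.03.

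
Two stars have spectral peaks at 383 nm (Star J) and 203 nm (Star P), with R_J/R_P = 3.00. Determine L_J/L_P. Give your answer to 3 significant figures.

0.710

Wien's law gives T ∝ 1/λ_max, so T_J/T_P = λ_P/λ_J = 203/383 = 0.5300.
Then L ∝ R²T⁴ gives L_J/L_P = (3.00)² × (0.5300)⁴ = 9.000 × 0.07892 = 0.7103.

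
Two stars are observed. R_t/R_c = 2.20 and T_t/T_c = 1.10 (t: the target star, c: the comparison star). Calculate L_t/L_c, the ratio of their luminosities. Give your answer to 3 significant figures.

7.09

From the Stefan–Boltzmann law, L ∝ R²T⁴, so
L_t/L_c = (R_t/R_c)² (T_t/T_c)⁴ = (2.20)² × (1.10)⁴ = 4.840 × 1.464 = 7.086.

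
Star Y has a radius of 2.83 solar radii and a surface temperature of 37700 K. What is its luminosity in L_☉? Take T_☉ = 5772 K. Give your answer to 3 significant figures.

L/L_☉ = (R/R_☉)² (T/T_☉)⁴ = (2.83)² × (37700/5772)⁴
       = 8.009 × (6.532)⁴ = 8.009 × 1820 = 1.458×10^4.

1.46×10^4 L_☉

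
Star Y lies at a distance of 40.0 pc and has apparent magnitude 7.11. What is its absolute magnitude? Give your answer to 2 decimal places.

4.10

M = m − 5 log₁₀(d/10 pc) = 7.11 − 5 log₁₀(40.0/10)
  = 7.11 − 5 × 0.602 = 7.11 − 3.01 = 4.10.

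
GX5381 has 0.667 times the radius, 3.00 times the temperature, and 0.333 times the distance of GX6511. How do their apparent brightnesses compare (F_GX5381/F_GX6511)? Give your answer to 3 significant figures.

325

L_GX5381/L_GX6511 = (R_GX5381/R_GX6511)²(T_GX5381/T_GX6511)⁴ = (0.667)² × (3.00)⁴ = 36.04.
F_GX5381/F_GX6511 = (L_GX5381/L_GX6511)/(d_GX5381/d_GX6511)² = 36.04 / (0.333)² = 325.0.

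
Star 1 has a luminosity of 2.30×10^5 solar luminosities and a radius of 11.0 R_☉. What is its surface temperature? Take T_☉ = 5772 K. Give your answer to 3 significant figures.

3.81×10^4 K

T/T_☉ = (L/L_☉)^(1/4) / (R/R_☉)^(1/2)
T = 5772 × (2.30×10^5)^(1/4) / √(11.0) = 5772 × 21.90 / 3.317 = 3.811×10^4 K.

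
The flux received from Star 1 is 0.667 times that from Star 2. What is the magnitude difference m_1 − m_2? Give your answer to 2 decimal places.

m_1 − m_2 = −2.5 log₁₀(F_1/F_2) = −2.5 log₁₀(0.667) = −2.5 × (-0.176) = 0.440.

0.44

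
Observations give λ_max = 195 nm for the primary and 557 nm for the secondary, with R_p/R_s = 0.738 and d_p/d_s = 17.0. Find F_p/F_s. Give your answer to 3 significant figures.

Wien's law: T_p/T_s = λ_s/λ_p = 557/195 = 2.856.
L_p/L_s = (R_p/R_s)²(T_p/T_s)⁴ = (0.738)²(2.856)⁴ = 36.26.
F_p/F_s = (L_p/L_s)/(d_p/d_s)² = 36.26/(17.0)² = 0.1255.

0.125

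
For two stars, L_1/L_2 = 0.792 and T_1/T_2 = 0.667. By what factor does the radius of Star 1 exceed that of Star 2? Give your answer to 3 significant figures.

L ∝ R²T⁴ gives R ∝ √L / T², so
R_1/R_2 = √(0.792) / (0.667)² = 0.8899 / 0.4449 = 2.000.

2.00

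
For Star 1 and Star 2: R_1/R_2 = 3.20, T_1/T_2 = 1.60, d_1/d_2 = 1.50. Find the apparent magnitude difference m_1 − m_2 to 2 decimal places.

-3.69

L_1/L_2 = (3.20)²(1.60)⁴ = 67.11.
F_1/F_2 = (L_1/L_2)/(d_1/d_2)² = 67.11/2.250 = 29.83.
m_1 − m_2 = −2.5 log₁₀(29.83) = -3.69.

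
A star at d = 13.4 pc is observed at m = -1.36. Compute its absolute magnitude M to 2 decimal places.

-2.00

M = m − 5 log₁₀(d/10 pc) = -1.36 − 5 log₁₀(13.4/10)
  = -1.36 − 5 × 0.127 = -1.36 − 0.64 = -2.00.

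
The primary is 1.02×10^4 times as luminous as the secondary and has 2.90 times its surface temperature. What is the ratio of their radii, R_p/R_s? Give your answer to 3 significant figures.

L ∝ R²T⁴ gives R ∝ √L / T², so
R_p/R_s = √(1.02×10^4) / (2.90)² = 101.0 / 8.410 = 12.01.

12.0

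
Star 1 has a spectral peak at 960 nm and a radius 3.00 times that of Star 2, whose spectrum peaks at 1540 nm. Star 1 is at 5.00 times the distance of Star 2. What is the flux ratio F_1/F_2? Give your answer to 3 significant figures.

2.38

Wien's law: T_1/T_2 = λ_2/λ_1 = 1540/960 = 1.604.
L_1/L_2 = (R_1/R_2)²(T_1/T_2)⁴ = (3.00)²(1.604)⁴ = 59.60.
F_1/F_2 = (L_1/L_2)/(d_1/d_2)² = 59.60/(5.00)² = 2.384.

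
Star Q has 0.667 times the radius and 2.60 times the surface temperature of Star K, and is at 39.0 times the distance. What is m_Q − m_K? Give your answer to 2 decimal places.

L_Q/L_K = (0.667)²(2.60)⁴ = 20.33.
F_Q/F_K = (L_Q/L_K)/(d_Q/d_K)² = 20.33/1521 = 0.01337.
m_Q − m_K = −2.5 log₁₀(0.01337) = 4.68.

4.68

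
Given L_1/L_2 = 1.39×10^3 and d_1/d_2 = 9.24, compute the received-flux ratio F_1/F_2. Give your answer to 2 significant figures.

16

F = L/(4πd²), so F_1/F_2 = (L_1/L_2) / (d_1/d_2)²
= 1.39×10^3 / (9.24)² = 1.39×10^3 / 85.38 = 16.28.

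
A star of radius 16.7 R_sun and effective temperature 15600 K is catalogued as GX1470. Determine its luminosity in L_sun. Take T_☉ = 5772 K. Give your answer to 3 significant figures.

L/L_☉ = (R/R_☉)² (T/T_☉)⁴ = (16.7)² × (15600/5772)⁴
       = 278.9 × (2.703)⁴ = 278.9 × 53.36 = 1.488×10^4.

1.49×10^4 L_sun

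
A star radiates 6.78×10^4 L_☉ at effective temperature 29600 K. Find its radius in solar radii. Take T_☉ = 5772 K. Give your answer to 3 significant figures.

9.90 solar radii

R/R_☉ = √(L/L_☉) / (T/T_☉)² = √(6.78×10^4) / (5.128)²
       = 260.4 / 26.30 = 9.901.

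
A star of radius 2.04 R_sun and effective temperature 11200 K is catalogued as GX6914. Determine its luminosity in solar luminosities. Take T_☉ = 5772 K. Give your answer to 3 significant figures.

59.0 solar luminosities

L/L_☉ = (R/R_☉)² (T/T_☉)⁴ = (2.04)² × (11200/5772)⁴
       = 4.162 × (1.940)⁴ = 4.162 × 14.18 = 59.00.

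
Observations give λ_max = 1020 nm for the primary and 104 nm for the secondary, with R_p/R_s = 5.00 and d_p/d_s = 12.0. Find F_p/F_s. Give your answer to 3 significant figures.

1.88×10^-5

Wien's law: T_p/T_s = λ_s/λ_p = 104/1020 = 0.1020.
L_p/L_s = (R_p/R_s)²(T_p/T_s)⁴ = (5.00)²(0.1020)⁴ = 0.002702.
F_p/F_s = (L_p/L_s)/(d_p/d_s)² = 0.002702/(12.0)² = 1.876×10^-5.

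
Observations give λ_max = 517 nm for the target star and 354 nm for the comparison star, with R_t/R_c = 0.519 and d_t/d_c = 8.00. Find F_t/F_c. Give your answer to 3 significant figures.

Wien's law: T_t/T_c = λ_c/λ_t = 354/517 = 0.6847.
L_t/L_c = (R_t/R_c)²(T_t/T_c)⁴ = (0.519)²(0.6847)⁴ = 0.05921.
F_t/F_c = (L_t/L_c)/(d_t/d_c)² = 0.05921/(8.00)² = 9.251×10^-4.

9.25×10^-4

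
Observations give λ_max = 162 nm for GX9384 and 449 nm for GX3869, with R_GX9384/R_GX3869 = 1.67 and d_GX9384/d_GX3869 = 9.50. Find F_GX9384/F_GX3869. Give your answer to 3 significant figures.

1.82

Wien's law: T_GX9384/T_GX3869 = λ_GX3869/λ_GX9384 = 449/162 = 2.772.
L_GX9384/L_GX3869 = (R_GX9384/R_GX3869)²(T_GX9384/T_GX3869)⁴ = (1.67)²(2.772)⁴ = 164.6.
F_GX9384/F_GX3869 = (L_GX9384/L_GX3869)/(d_GX9384/d_GX3869)² = 164.6/(9.50)² = 1.824.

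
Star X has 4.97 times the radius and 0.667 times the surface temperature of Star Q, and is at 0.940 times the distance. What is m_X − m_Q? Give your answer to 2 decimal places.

-1.86

L_X/L_Q = (4.97)²(0.667)⁴ = 4.889.
F_X/F_Q = (L_X/L_Q)/(d_X/d_Q)² = 4.889/0.8836 = 5.533.
m_X − m_Q = −2.5 log₁₀(5.533) = -1.86.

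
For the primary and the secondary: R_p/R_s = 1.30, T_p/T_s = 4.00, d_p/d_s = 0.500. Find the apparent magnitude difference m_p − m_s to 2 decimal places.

L_p/L_s = (1.30)²(4.00)⁴ = 432.6.
F_p/F_s = (L_p/L_s)/(d_p/d_s)² = 432.6/0.2500 = 1731.
m_p − m_s = −2.5 log₁₀(1731) = -8.10.

-8.10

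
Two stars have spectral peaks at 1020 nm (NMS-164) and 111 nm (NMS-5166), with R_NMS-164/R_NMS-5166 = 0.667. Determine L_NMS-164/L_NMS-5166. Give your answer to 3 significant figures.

Wien's law gives T ∝ 1/λ_max, so T_NMS-164/T_NMS-5166 = λ_NMS-5166/λ_NMS-164 = 111/1020 = 0.1088.
Then L ∝ R²T⁴ gives L_NMS-164/L_NMS-5166 = (0.667)² × (0.1088)⁴ = 0.4449 × 1.402×10^-4 = 6.239×10^-5.

6.24×10^-5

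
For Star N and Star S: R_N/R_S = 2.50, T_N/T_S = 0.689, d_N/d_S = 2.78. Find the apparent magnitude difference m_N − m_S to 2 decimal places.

1.85

L_N/L_S = (2.50)²(0.689)⁴ = 1.409.
F_N/F_S = (L_N/L_S)/(d_N/d_S)² = 1.409/7.728 = 0.1822.
m_N − m_S = −2.5 log₁₀(0.1822) = 1.85.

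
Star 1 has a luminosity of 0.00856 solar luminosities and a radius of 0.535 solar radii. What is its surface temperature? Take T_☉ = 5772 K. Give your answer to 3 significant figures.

T/T_☉ = (L/L_☉)^(1/4) / (R/R_☉)^(1/2)
T = 5772 × (0.00856)^(1/4) / √(0.535) = 5772 × 0.3042 / 0.7314 = 2400 K.

2.40×10^3 K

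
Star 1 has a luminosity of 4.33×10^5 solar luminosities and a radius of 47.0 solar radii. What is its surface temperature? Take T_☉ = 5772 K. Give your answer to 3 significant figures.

2.16×10^4 K

T/T_☉ = (L/L_☉)^(1/4) / (R/R_☉)^(1/2)
T = 5772 × (4.33×10^5)^(1/4) / √(47.0) = 5772 × 25.65 / 6.856 = 2.160×10^4 K.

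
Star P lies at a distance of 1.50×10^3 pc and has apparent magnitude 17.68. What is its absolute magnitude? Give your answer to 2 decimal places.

M = m − 5 log₁₀(d/10 pc) = 17.68 − 5 log₁₀(1.50×10^3/10)
  = 17.68 − 5 × 2.176 = 17.68 − 10.88 = 6.80.

6.80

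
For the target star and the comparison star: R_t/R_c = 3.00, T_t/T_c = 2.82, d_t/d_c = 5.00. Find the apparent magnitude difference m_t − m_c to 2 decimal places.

-3.39

L_t/L_c = (3.00)²(2.82)⁴ = 569.2.
F_t/F_c = (L_t/L_c)/(d_t/d_c)² = 569.2/25.00 = 22.77.
m_t − m_c = −2.5 log₁₀(22.77) = -3.39.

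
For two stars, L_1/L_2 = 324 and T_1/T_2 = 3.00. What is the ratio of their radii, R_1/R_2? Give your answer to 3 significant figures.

L ∝ R²T⁴ gives R ∝ √L / T², so
R_1/R_2 = √(324) / (3.00)² = 18.00 / 9.000 = 2.000.

2.00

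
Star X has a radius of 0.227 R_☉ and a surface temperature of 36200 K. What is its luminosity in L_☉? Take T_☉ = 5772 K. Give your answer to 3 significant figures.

L/L_☉ = (R/R_☉)² (T/T_☉)⁴ = (0.227)² × (36200/5772)⁴
       = 0.05153 × (6.272)⁴ = 0.05153 × 1547 = 79.72.

79.7 L_☉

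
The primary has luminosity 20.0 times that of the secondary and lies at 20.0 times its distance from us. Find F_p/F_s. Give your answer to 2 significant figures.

0.050

F = L/(4πd²), so F_p/F_s = (L_p/L_s) / (d_p/d_s)²
= 20.0 / (20.0)² = 20.0 / 400.0 = 0.05000.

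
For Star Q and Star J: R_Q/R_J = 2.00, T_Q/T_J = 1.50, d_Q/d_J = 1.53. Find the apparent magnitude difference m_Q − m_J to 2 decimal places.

-2.34

L_Q/L_J = (2.00)²(1.50)⁴ = 20.25.
F_Q/F_J = (L_Q/L_J)/(d_Q/d_J)² = 20.25/2.341 = 8.651.
m_Q − m_J = −2.5 log₁₀(8.651) = -2.34.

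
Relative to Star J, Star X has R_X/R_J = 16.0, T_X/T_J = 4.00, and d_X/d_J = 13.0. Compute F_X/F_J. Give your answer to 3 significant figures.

388

L_X/L_J = (R_X/R_J)²(T_X/T_J)⁴ = (16.0)² × (4.00)⁴ = 6.554×10^4.
F_X/F_J = (L_X/L_J)/(d_X/d_J)² = 6.554×10^4 / (13.0)² = 387.8.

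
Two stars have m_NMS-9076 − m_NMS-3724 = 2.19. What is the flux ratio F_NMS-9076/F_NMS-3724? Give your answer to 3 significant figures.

0.133

F_NMS-9076/F_NMS-3724 = 10^(−(m_NMS-9076 − m_NMS-3724)/2.5) = 10^(-2.19/2.5) = 10^-0.876 = 0.1330.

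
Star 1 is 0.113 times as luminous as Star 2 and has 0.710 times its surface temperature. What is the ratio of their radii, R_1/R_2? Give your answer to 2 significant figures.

0.67

L ∝ R²T⁴ gives R ∝ √L / T², so
R_1/R_2 = √(0.113) / (0.710)² = 0.3362 / 0.5041 = 0.6668.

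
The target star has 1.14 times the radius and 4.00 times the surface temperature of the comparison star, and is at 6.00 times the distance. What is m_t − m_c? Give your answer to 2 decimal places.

L_t/L_c = (1.14)²(4.00)⁴ = 332.7.
F_t/F_c = (L_t/L_c)/(d_t/d_c)² = 332.7/36.00 = 9.242.
m_t − m_c = −2.5 log₁₀(9.242) = -2.41.

-2.41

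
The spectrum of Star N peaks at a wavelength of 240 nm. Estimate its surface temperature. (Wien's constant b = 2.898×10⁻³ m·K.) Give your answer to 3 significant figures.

T = b/λ_max = 2.898×10⁻³ / (240×10⁻⁹) = 1.207×10^4 K.

1.21×10^4 K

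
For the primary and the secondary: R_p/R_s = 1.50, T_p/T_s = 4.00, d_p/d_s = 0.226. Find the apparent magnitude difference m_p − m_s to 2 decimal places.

L_p/L_s = (1.50)²(4.00)⁴ = 576.0.
F_p/F_s = (L_p/L_s)/(d_p/d_s)² = 576.0/0.05108 = 1.128×10^4.
m_p − m_s = −2.5 log₁₀(1.128×10^4) = -10.13.

-10.13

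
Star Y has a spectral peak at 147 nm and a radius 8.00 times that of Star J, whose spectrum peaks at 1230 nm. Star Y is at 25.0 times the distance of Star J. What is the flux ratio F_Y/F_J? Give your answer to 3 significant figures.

502

Wien's law: T_Y/T_J = λ_J/λ_Y = 1230/147 = 8.367.
L_Y/L_J = (R_Y/R_J)²(T_Y/T_J)⁴ = (8.00)²(8.367)⁴ = 3.137×10^5.
F_Y/F_J = (L_Y/L_J)/(d_Y/d_J)² = 3.137×10^5/(25.0)² = 501.9.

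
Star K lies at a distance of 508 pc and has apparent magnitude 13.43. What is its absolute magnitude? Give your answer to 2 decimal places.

M = m − 5 log₁₀(d/10 pc) = 13.43 − 5 log₁₀(508/10)
  = 13.43 − 5 × 1.706 = 13.43 − 8.53 = 4.90.

4.90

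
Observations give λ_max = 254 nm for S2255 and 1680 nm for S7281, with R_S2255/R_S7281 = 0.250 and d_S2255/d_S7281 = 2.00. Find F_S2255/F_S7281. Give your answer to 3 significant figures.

29.9

Wien's law: T_S2255/T_S7281 = λ_S7281/λ_S2255 = 1680/254 = 6.614.
L_S2255/L_S7281 = (R_S2255/R_S7281)²(T_S2255/T_S7281)⁴ = (0.250)²(6.614)⁴ = 119.6.
F_S2255/F_S7281 = (L_S2255/L_S7281)/(d_S2255/d_S7281)² = 119.6/(2.00)² = 29.90.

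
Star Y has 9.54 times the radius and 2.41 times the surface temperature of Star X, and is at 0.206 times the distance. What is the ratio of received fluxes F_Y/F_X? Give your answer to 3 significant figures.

L_Y/L_X = (R_Y/R_X)²(T_Y/T_X)⁴ = (9.54)² × (2.41)⁴ = 3070.
F_Y/F_X = (L_Y/L_X)/(d_Y/d_X)² = 3070 / (0.206)² = 7.235×10^4.

7.23×10^4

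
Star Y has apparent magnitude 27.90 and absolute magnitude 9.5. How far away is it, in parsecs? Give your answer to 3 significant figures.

m − M = 5 log₁₀(d/10 pc)
27.90 − (9.5) = 18.40 = 5 log₁₀(d/10)
d = 10 × 10^(18.40/5) = 10 × 10^3.680 = 4.786×10^4 pc.

4.79×10^4 pc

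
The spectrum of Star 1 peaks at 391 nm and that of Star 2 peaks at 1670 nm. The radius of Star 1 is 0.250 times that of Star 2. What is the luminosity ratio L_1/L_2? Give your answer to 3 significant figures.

Wien's law gives T ∝ 1/λ_max, so T_1/T_2 = λ_2/λ_1 = 1670/391 = 4.271.
Then L ∝ R²T⁴ gives L_1/L_2 = (0.250)² × (4.271)⁴ = 0.06250 × 332.8 = 20.80.

20.8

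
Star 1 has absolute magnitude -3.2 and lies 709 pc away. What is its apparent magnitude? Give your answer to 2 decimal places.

m = M + 5 log₁₀(d/10 pc) = -3.2 + 5 log₁₀(709/10)
  = -3.2 + 5 × 1.851 = -3.2 + 9.25 = 6.05.

6.05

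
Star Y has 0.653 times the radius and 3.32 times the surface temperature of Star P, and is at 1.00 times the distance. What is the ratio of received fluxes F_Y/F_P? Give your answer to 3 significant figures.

51.8

L_Y/L_P = (R_Y/R_P)²(T_Y/T_P)⁴ = (0.653)² × (3.32)⁴ = 51.81.
F_Y/F_P = (L_Y/L_P)/(d_Y/d_P)² = 51.81 / (1.00)² = 51.81.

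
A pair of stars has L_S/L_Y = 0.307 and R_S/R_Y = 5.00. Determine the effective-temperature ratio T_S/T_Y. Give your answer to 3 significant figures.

L ∝ R²T⁴ gives T ∝ (L/R²)^(1/4), so
T_S/T_Y = (0.307 / 5.00²)^(1/4) = (0.01228)^(1/4) = 0.3329.

0.333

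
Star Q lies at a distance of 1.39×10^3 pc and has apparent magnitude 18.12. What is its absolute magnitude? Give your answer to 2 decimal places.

7.40

M = m − 5 log₁₀(d/10 pc) = 18.12 − 5 log₁₀(1.39×10^3/10)
  = 18.12 − 5 × 2.143 = 18.12 − 10.72 = 7.40.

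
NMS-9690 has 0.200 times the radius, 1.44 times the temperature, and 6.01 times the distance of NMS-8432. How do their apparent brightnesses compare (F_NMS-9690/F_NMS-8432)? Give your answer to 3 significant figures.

0.00476

L_NMS-9690/L_NMS-8432 = (R_NMS-9690/R_NMS-8432)²(T_NMS-9690/T_NMS-8432)⁴ = (0.200)² × (1.44)⁴ = 0.1720.
F_NMS-9690/F_NMS-8432 = (L_NMS-9690/L_NMS-8432)/(d_NMS-9690/d_NMS-8432)² = 0.1720 / (6.01)² = 0.004762.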